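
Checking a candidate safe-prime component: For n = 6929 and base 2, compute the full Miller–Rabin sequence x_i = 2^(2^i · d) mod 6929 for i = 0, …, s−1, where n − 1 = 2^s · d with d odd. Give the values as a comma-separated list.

n − 1 = 6928 = 2^4 · 433, so s = 4 and d = 433.
x_0 = 2^433 mod 6929 = 1796.
x_1 = 1796^2 mod 6929 = 3631.
x_2 = 3631^2 mod 6929 = 5203.
x_3 = 5203^2 mod 6929 = 6535.

1796, 3631, 5203, 6535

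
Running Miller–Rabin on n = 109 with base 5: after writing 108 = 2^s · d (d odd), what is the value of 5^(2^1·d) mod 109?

1

n − 1 = 108 = 2^2 · 27, so s = 2 and d = 27.
Repeated squaring mod 109: 5^1 ≡ 5, 5^2 ≡ 25, 5^4 ≡ 80, 5^8 ≡ 78, 5^16 ≡ 89.
27 = 16 + 8 + 2 + 1, so 5^27 ≡ 89·78·25·5 ≡ 1 (mod 109).
x_0 = 1.
x_1 = 1^2 mod 109 = 1.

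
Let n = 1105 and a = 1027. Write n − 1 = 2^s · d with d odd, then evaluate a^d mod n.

n − 1 = 1104 = 2^4 · 69, so s = 4 and d = 69.
Repeated squaring mod 1105: 1027^1 ≡ 1027, 1027^2 ≡ 559, 1027^4 ≡ 871, 1027^8 ≡ 611, 1027^16 ≡ 936, 1027^32 ≡ 936, 1027^64 ≡ 936.
69 = 64 + 4 + 1, so 1027^69 ≡ 936·871·1027 ≡ 572 (mod 1105).

572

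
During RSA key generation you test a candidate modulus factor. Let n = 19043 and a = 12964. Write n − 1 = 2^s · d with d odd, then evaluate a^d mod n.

n − 1 = 19042 = 2^1 · 9521, so s = 1 and d = 9521.
12964^9521 mod 19043 = 16526.

16526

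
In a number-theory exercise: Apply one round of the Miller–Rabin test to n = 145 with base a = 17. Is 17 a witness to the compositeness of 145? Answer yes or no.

no

n − 1 = 144 = 2^4 · 9, so s = 4 and d = 9.
x_0 = 17^9 mod 145 = 17.
x_0 is neither 1 nor 144, so continue squaring.
x_1 = 17^2 mod 145 = 144.
x_1 ≡ −1, so 17 is not a witness.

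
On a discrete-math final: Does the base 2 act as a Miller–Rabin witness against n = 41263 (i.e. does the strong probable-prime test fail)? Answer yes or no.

no

n − 1 = 41262 = 2^1 · 20631, so s = 1 and d = 20631.
Repeated squaring mod 41263: 2^1 ≡ 2, 2^2 ≡ 4, 2^4 ≡ 16, 2^8 ≡ 256, 2^16 ≡ 24273, 2^32 ≡ 25415, 2^64 ≡ 32486, 2^128 ≡ 38971, 2^256 ≡ 12863, 2^512 ≡ 33402, 2^1024 ≡ 24610, 2^2048 ≡ 35049, 2^4096 ≡ 32891, 2^8192 ≡ 25810, 2^16384 ≡ 6228.
20631 = 16384 + 4096 + 128 + 16 + 4 + 2 + 1, so 2^20631 ≡ 6228·32891·38971·24273·16·4·2 ≡ 1 (mod 41263).
x_0 = 2^20631 mod 41263 = 1.
x_0 = 1, so 2 is not a witness.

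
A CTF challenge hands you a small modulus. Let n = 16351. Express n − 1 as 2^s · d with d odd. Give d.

8175

Halving: 16350 → 8175; 8175 is odd.
So 16350 = 2^1 · 8175.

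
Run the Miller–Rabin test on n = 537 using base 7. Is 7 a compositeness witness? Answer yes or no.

yes

n − 1 = 536 = 2^3 · 67, so s = 3 and d = 67.
Repeated squaring mod 537: 7^1 ≡ 7, 7^2 ≡ 49, 7^4 ≡ 253, 7^8 ≡ 106, 7^16 ≡ 496, 7^32 ≡ 70, 7^64 ≡ 67.
67 = 64 + 2 + 1, so 7^67 ≡ 67·49·7 ≡ 427 (mod 537).
x_0 = 7^67 mod 537 = 427.
x_0 is neither 1 nor 536, so continue squaring.
x_1 = 427^2 mod 537 = 286.
x_2 = 286^2 mod 537 = 172.
Reached i = s−1 = 2 without hitting −1: 7 is a Miller–Rabin witness and 537 is composite.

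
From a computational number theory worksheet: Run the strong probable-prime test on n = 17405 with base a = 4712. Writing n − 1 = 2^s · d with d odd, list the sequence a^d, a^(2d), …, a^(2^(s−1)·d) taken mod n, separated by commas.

n − 1 = 17404 = 2^2 · 4351, so s = 2 and d = 4351.
x_0 = 4712^4351 mod 17405 = 5538.
x_1 = 5538^2 mod 17405 = 1834.

5538, 1834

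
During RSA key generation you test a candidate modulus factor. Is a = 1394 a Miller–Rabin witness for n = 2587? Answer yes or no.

no

n − 1 = 2586 = 2^1 · 1293, so s = 1 and d = 1293.
x_0 = 1394^1293 mod 2587 = 1.
x_0 = 1, so 1394 is not a witness.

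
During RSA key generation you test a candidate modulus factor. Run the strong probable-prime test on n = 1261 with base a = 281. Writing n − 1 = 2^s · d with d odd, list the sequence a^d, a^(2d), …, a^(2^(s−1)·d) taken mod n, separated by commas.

n − 1 = 1260 = 2^2 · 315, so s = 2 and d = 315.
x_0 = 281^315 mod 1261 = 369.
x_1 = 369^2 mod 1261 = 1234.

369, 1234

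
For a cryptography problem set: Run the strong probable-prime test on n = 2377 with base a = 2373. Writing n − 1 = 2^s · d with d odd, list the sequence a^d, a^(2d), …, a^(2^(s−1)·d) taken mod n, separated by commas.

n − 1 = 2376 = 2^3 · 297, so s = 3 and d = 297.
x_0 = 2373^297 mod 2377 = 1.
x_1 = 1^2 mod 2377 = 1.
x_2 = 1^2 mod 2377 = 1.

1, 1, 1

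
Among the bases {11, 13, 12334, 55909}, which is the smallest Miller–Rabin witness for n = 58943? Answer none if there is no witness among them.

none

n − 1 = 58942 = 2^1 · 29471, so s = 1 and d = 29471.
Base 11: x_0 = 11^29471 mod 58943 = 58942. x_0 = 58942 ≡ −1, so 11 is not a witness.
Base 13: x_0 = 13^29471 mod 58943 = 1. x_0 = 1, so 13 is not a witness.
Base 12334: x_0 = 12334^29471 mod 58943 = 1. x_0 = 1, so 12334 is not a witness.
Base 55909: x_0 = 55909^29471 mod 58943 = 58942. x_0 = 58942 ≡ −1, so 55909 is not a witness.
No listed base is a witness for 58943.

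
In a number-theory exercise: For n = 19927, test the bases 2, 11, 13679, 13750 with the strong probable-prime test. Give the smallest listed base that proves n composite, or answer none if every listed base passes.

n − 1 = 19926 = 2^1 · 9963, so s = 1 and d = 9963.
Base 2: x_0 = 2^9963 mod 19927 = 1. x_0 = 1, so 2 is not a witness.
Base 11: x_0 = 11^9963 mod 19927 = 1. x_0 = 1, so 11 is not a witness.
Base 13679: x_0 = 13679^9963 mod 19927 = 19926. x_0 = 19926 ≡ −1, so 13679 is not a witness.
Base 13750: x_0 = 13750^9963 mod 19927 = 1. x_0 = 1, so 13750 is not a witness.
No listed base is a witness for 19927.

none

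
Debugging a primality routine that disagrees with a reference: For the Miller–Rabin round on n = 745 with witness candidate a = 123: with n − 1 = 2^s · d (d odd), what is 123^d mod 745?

n − 1 = 744 = 2^3 · 93, so s = 3 and d = 93.
123^93 mod 745 = 698.

698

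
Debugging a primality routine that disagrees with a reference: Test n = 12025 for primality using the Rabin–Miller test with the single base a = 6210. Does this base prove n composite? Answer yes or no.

n − 1 = 12024 = 2^3 · 1503, so s = 3 and d = 1503.
x_0 = 6210^1503 mod 12025 = 3225.
x_0 is neither 1 nor 12024, so continue squaring.
x_1 = 3225^2 mod 12025 = 11025.
x_2 = 11025^2 mod 12025 = 1925.
Reached i = s−1 = 2 without hitting −1: 6210 is a Miller–Rabin witness and 12025 is composite.

yes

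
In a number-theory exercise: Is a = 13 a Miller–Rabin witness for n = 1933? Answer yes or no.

n − 1 = 1932 = 2^2 · 483, so s = 2 and d = 483.
By repeated squaring, 13^483 ≡ 1932 (mod 1933).
x_0 = 13^483 mod 1933 = 1932.
x_0 = 1932 ≡ −1, so 13 is not a witness.

no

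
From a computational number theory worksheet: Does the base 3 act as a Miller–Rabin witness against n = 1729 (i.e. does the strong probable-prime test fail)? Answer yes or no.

n − 1 = 1728 = 2^6 · 27, so s = 6 and d = 27.
x_0 = 3^27 mod 1729 = 664.
x_0 is neither 1 nor 1728, so continue squaring.
x_1 = 664^2 mod 1729 = 1.
x_1 = 1 but x_0 ≠ ±1, a nontrivial square root of 1 — 3 is a witness and 1729 is composite.

yes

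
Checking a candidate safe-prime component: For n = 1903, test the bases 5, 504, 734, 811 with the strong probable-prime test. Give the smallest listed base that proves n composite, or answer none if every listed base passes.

5

n − 1 = 1902 = 2^1 · 951, so s = 1 and d = 951.
Base 5: x_0 = 5^951 mod 1903 = 335. x_0 ∉ {1, 1902} and s = 1, so 5 is a Miller–Rabin witness and 1903 is composite.
Base 504: x_0 = 504^951 mod 1903 = 614. x_0 ∉ {1, 1902} and s = 1, so 504 is a Miller–Rabin witness and 1903 is composite.
Base 734: x_0 = 734^951 mod 1903 = 580. x_0 ∉ {1, 1902} and s = 1, so 734 is a Miller–Rabin witness and 1903 is composite.
Base 811: x_0 = 811^951 mod 1903 = 1196. x_0 ∉ {1, 1902} and s = 1, so 811 is a Miller–Rabin witness and 1903 is composite.
The smallest witness among the given bases is 5.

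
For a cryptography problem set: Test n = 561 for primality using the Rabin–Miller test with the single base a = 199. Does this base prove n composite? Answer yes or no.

yes

n − 1 = 560 = 2^4 · 35, so s = 4 and d = 35.
x_0 = 199^35 mod 561 = 232.
x_0 is neither 1 nor 560, so continue squaring.
x_1 = 232^2 mod 561 = 529.
x_2 = 529^2 mod 561 = 463.
x_3 = 463^2 mod 561 = 67.
Reached i = s−1 = 3 without hitting −1: 199 is a Miller–Rabin witness and 561 is composite.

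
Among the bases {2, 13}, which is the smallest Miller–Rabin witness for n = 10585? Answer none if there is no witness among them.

n − 1 = 10584 = 2^3 · 1323, so s = 3 and d = 1323.
Base 2: x_0 = 2^1323 mod 10585 = 7958. x_0 is neither 1 nor 10584, so continue squaring. x_1 = 7958^2 mod 10585 = 10294. x_2 = 10294^2 mod 10585 = 1. x_2 = 1 but x_1 ≠ ±1, a nontrivial square root of 1 — 2 is a witness and 10585 is composite.
Base 13: x_0 = 13^1323 mod 10585 = 6872. x_0 is neither 1 nor 10584, so continue squaring. x_1 = 6872^2 mod 10585 = 4699. x_2 = 4699^2 mod 10585 = 291. Reached i = s−1 = 2 without hitting −1: 13 is a Miller–Rabin witness and 10585 is composite.
The smallest witness among the given bases is 2.

2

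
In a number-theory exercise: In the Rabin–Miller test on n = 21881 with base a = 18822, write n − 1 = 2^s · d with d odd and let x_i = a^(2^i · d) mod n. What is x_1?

1

n − 1 = 21880 = 2^3 · 2735, so s = 3 and d = 2735.
Repeated squaring mod 21881: 18822^1 ≡ 18822, 18822^2 ≡ 14294, 18822^4 ≡ 15539, 18822^8 ≡ 3686, 18822^16 ≡ 20376, 18822^32 ≡ 11282, 18822^64 ≡ 1747, 18822^128 ≡ 10550, 18822^256 ≡ 15734, 18822^512 ≡ 19003, 18822^1024 ≡ 11866, 18822^2048 ≡ 19602.
2735 = 2048 + 512 + 128 + 32 + 8 + 4 + 2 + 1, so 18822^2735 ≡ 19602·19003·10550·11282·3686·15539·14294·18822 ≡ 21880 (mod 21881).
x_0 = 21880.
x_1 = 21880^2 mod 21881 = 1.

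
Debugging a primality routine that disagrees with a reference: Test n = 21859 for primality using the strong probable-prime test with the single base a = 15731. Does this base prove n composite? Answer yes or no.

no

n − 1 = 21858 = 2^1 · 10929, so s = 1 and d = 10929.
x_0 = 15731^10929 mod 21859 = 1.
x_0 = 1, so 15731 is not a witness.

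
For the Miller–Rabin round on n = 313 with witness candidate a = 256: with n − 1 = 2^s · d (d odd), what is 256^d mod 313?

n − 1 = 312 = 2^3 · 39, so s = 3 and d = 39.
By repeated squaring, 256^39 ≡ 1 (mod 313).

1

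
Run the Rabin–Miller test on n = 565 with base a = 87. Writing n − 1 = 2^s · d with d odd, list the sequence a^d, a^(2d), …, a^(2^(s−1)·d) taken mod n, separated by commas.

252, 224

n − 1 = 564 = 2^2 · 141, so s = 2 and d = 141.
x_0 = 87^141 mod 565 = 252.
x_1 = 252^2 mod 565 = 224.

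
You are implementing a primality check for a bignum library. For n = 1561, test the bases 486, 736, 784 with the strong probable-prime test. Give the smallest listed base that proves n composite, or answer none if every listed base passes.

n − 1 = 1560 = 2^3 · 195, so s = 3 and d = 195.
Base 486: x_0 = 486^195 mod 1561 = 1560. x_0 = 1560 ≡ −1, so 486 is not a witness.
Base 736: x_0 = 736^195 mod 1561 = 862. x_0 is neither 1 nor 1560, so continue squaring. x_1 = 862^2 mod 1561 = 8. x_2 = 8^2 mod 1561 = 64. Reached i = s−1 = 2 without hitting −1: 736 is a Miller–Rabin witness and 1561 is composite.
Base 784: x_0 = 784^195 mod 1561 = 105. x_0 is neither 1 nor 1560, so continue squaring. x_1 = 105^2 mod 1561 = 98. x_2 = 98^2 mod 1561 = 238. Reached i = s−1 = 2 without hitting −1: 784 is a Miller–Rabin witness and 1561 is composite.
The smallest witness among the given bases is 736.

736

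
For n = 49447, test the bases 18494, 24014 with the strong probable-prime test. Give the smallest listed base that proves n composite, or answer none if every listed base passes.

n − 1 = 49446 = 2^1 · 24723, so s = 1 and d = 24723.
Base 18494: x_0 = 18494^24723 mod 49447 = 39409. x_0 ∉ {1, 49446} and s = 1, so 18494 is a Miller–Rabin witness and 49447 is composite.
Base 24014: x_0 = 24014^24723 mod 49447 = 39528. x_0 ∉ {1, 49446} and s = 1, so 24014 is a Miller–Rabin witness and 49447 is composite.
The smallest witness among the given bases is 18494.

18494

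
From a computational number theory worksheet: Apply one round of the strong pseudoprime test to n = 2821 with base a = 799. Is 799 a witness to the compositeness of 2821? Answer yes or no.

yes

n − 1 = 2820 = 2^2 · 705, so s = 2 and d = 705.
Repeated squaring mod 2821: 799^1 ≡ 799, 799^2 ≡ 855, 799^4 ≡ 386, 799^8 ≡ 2304, 799^16 ≡ 2115, 799^32 ≡ 1940, 799^64 ≡ 386, 799^128 ≡ 2304, 799^256 ≡ 2115, 799^512 ≡ 1940.
705 = 512 + 128 + 64 + 1, so 799^705 ≡ 1940·2304·386·799 ≡ 2696 (mod 2821).
x_0 = 799^705 mod 2821 = 2696.
x_0 is neither 1 nor 2820, so continue squaring.
x_1 = 2696^2 mod 2821 = 1520.
Reached i = s−1 = 1 without hitting −1: 799 is a Miller–Rabin witness and 2821 is composite.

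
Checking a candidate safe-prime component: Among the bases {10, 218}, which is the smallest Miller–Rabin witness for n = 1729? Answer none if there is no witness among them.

n − 1 = 1728 = 2^6 · 27, so s = 6 and d = 27.
Base 10: x_0 = 10^27 mod 1729 = 1728. x_0 = 1728 ≡ −1, so 10 is not a witness.
Base 218: x_0 = 218^27 mod 1729 = 1065. x_0 is neither 1 nor 1728, so continue squaring. x_1 = 1065^2 mod 1729 = 1. x_1 = 1 but x_0 ≠ ±1, a nontrivial square root of 1 — 218 is a witness and 1729 is composite.
The smallest witness among the given bases is 218.

218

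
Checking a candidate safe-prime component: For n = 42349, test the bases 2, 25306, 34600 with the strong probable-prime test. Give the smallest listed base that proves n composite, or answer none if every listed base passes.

n − 1 = 42348 = 2^2 · 10587, so s = 2 and d = 10587.
Base 2: x_0 = 2^10587 mod 42349 = 30574. x_0 is neither 1 nor 42348, so continue squaring. x_1 = 30574^2 mod 42349 = 42348. x_1 ≡ −1, so 2 is not a witness.
Base 25306: x_0 = 25306^10587 mod 42349 = 30574. x_0 is neither 1 nor 42348, so continue squaring. x_1 = 30574^2 mod 42349 = 42348. x_1 ≡ −1, so 25306 is not a witness.
Base 34600: x_0 = 34600^10587 mod 42349 = 30574. x_0 is neither 1 nor 42348, so continue squaring. x_1 = 30574^2 mod 42349 = 42348. x_1 ≡ −1, so 34600 is not a witness.
No listed base is a witness for 42349.

none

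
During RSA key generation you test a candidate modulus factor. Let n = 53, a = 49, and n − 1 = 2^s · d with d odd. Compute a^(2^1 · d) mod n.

1

n − 1 = 52 = 2^2 · 13, so s = 2 and d = 13.
x_0 = 49^13 mod 53 = 1.
x_1 = 1^2 mod 53 = 1.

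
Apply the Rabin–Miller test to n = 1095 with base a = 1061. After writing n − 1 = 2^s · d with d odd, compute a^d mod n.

n − 1 = 1094 = 2^1 · 547, so s = 1 and d = 547.
Repeated squaring mod 1095: 1061^1 ≡ 1061, 1061^2 ≡ 61, 1061^4 ≡ 436, 1061^8 ≡ 661, 1061^16 ≡ 16, 1061^32 ≡ 256, 1061^64 ≡ 931, 1061^128 ≡ 616, 1061^256 ≡ 586, 1061^512 ≡ 661.
547 = 512 + 32 + 2 + 1, so 1061^547 ≡ 661·256·61·1061 ≡ 86 (mod 1095).

86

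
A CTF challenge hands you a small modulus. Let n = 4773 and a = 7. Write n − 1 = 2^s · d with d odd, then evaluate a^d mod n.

n − 1 = 4772 = 2^2 · 1193, so s = 2 and d = 1193.
Repeated squaring mod 4773: 7^1 ≡ 7, 7^2 ≡ 49, 7^4 ≡ 2401, 7^8 ≡ 3790, 7^16 ≡ 2143, 7^32 ≡ 823, 7^64 ≡ 4336, 7^128 ≡ 49, 7^256 ≡ 2401, 7^512 ≡ 3790, 7^1024 ≡ 2143.
1193 = 1024 + 128 + 32 + 8 + 1, so 7^1193 ≡ 2143·49·823·3790·7 ≡ 2488 (mod 4773).

2488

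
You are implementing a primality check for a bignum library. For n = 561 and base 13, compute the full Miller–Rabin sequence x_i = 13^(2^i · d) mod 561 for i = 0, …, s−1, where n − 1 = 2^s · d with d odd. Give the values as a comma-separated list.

208, 67, 1, 1

n − 1 = 560 = 2^4 · 35, so s = 4 and d = 35.
x_0 = 13^35 mod 561 = 208.
x_1 = 208^2 mod 561 = 67.
x_2 = 67^2 mod 561 = 1.
x_3 = 1^2 mod 561 = 1.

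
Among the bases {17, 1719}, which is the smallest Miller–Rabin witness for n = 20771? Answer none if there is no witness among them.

n − 1 = 20770 = 2^1 · 10385, so s = 1 and d = 10385.
Base 17: x_0 = 17^10385 mod 20771 = 20770. x_0 = 20770 ≡ −1, so 17 is not a witness.
Base 1719: x_0 = 1719^10385 mod 20771 = 1. x_0 = 1, so 1719 is not a witness.
No listed base is a witness for 20771.

none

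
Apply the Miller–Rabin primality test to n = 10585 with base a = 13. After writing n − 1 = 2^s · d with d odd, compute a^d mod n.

n − 1 = 10584 = 2^3 · 1323, so s = 3 and d = 1323.
Repeated squaring mod 10585: 13^1 ≡ 13, 13^2 ≡ 169, 13^4 ≡ 7391, 13^8 ≡ 8281, 13^16 ≡ 5331, 13^32 ≡ 9421, 13^64 ≡ 16, 13^128 ≡ 256, 13^256 ≡ 2026, 13^512 ≡ 8281, 13^1024 ≡ 5331.
1323 = 1024 + 256 + 32 + 8 + 2 + 1, so 13^1323 ≡ 5331·2026·9421·8281·169·13 ≡ 6872 (mod 10585).

6872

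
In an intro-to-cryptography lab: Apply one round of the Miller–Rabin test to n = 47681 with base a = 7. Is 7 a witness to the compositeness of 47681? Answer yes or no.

n − 1 = 47680 = 2^6 · 745, so s = 6 and d = 745.
x_0 = 7^745 mod 47681 = 40912.
x_0 is neither 1 nor 47680, so continue squaring.
x_1 = 40912^2 mod 47681 = 45601.
x_2 = 45601^2 mod 47681 = 35110.
x_3 = 35110^2 mod 47681 = 15207.
x_4 = 15207^2 mod 47681 = 47680.
x_4 ≡ −1, so 7 is not a witness.

no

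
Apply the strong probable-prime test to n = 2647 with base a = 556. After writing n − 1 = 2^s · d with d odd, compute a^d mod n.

n − 1 = 2646 = 2^1 · 1323, so s = 1 and d = 1323.
556^1323 mod 2647 = 2646.

2646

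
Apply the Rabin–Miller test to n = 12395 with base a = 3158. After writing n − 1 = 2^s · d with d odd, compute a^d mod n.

n − 1 = 12394 = 2^1 · 6197, so s = 1 and d = 6197.
3158^6197 mod 12395 = 11653.

11653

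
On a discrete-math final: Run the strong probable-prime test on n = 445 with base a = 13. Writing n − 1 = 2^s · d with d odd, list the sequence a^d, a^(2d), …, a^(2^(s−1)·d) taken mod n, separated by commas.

92, 9

n − 1 = 444 = 2^2 · 111, so s = 2 and d = 111.
x_0 = 13^111 mod 445 = 92.
x_1 = 92^2 mod 445 = 9.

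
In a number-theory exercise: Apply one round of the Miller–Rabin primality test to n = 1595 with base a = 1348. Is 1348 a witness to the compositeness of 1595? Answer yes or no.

n − 1 = 1594 = 2^1 · 797, so s = 1 and d = 797.
x_0 = 1348^797 mod 1595 = 118.
x_0 ∉ {1, 1594} and s = 1, so 1348 is a Miller–Rabin witness and 1595 is composite.

yes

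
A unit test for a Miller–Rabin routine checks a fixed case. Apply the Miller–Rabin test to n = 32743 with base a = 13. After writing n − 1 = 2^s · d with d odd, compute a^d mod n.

14481

n − 1 = 32742 = 2^1 · 16371, so s = 1 and d = 16371.
13^16371 mod 32743 = 14481.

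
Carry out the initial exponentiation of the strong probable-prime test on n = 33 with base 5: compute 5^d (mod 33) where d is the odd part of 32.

5

n − 1 = 32 = 2^5 · 1, so s = 5 and d = 1.
5^1 mod 33 = 5.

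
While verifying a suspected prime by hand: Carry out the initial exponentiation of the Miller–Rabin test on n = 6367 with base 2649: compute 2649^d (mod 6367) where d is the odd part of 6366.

n − 1 = 6366 = 2^1 · 3183, so s = 1 and d = 3183.
2649^3183 mod 6367 = 1.

1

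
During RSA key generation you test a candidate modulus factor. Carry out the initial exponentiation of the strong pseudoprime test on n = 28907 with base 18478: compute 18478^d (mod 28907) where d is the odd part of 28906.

18339

n − 1 = 28906 = 2^1 · 14453, so s = 1 and d = 14453.
18478^14453 mod 28907 = 18339.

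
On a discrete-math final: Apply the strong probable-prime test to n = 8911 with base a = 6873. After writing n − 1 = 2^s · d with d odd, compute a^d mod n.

n − 1 = 8910 = 2^1 · 4455, so s = 1 and d = 4455.
6873^4455 mod 8911 = 8644.

8644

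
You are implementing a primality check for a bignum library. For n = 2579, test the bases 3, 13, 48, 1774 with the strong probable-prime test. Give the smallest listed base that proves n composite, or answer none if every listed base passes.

n − 1 = 2578 = 2^1 · 1289, so s = 1 and d = 1289.
Base 3: x_0 = 3^1289 mod 2579 = 1. x_0 = 1, so 3 is not a witness.
Base 13: x_0 = 13^1289 mod 2579 = 2578. x_0 = 2578 ≡ −1, so 13 is not a witness.
Base 48: x_0 = 48^1289 mod 2579 = 1. x_0 = 1, so 48 is not a witness.
Base 1774: x_0 = 1774^1289 mod 2579 = 1. x_0 = 1, so 1774 is not a witness.
No listed base is a witness for 2579.

none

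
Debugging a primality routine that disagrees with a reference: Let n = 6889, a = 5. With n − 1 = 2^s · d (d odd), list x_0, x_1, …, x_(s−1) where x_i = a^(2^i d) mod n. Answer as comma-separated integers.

4481, 4815, 2740

n − 1 = 6888 = 2^3 · 861, so s = 3 and d = 861.
x_0 = 5^861 mod 6889 = 4481.
x_1 = 4481^2 mod 6889 = 4815.
x_2 = 4815^2 mod 6889 = 2740.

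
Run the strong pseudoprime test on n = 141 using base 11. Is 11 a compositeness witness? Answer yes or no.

yes

n − 1 = 140 = 2^2 · 35, so s = 2 and d = 35.
x_0 = 11^35 mod 141 = 41.
x_0 is neither 1 nor 140, so continue squaring.
x_1 = 41^2 mod 141 = 130.
Reached i = s−1 = 1 without hitting −1: 11 is a Miller–Rabin witness and 141 is composite.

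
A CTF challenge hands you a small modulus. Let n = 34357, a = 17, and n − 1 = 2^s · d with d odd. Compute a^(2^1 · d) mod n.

n − 1 = 34356 = 2^2 · 8589, so s = 2 and d = 8589.
Repeated squaring mod 34357: 17^1 ≡ 17, 17^2 ≡ 289, 17^4 ≡ 14807, 17^8 ≡ 15232, 17^16 ≡ 1003, 17^32 ≡ 9656, 17^64 ≡ 27795, 17^128 ≡ 10523, 17^256 ≡ 918, 17^512 ≡ 18156, 17^1024 ≡ 19278, 17^2048 ≡ 1615, 17^4096 ≡ 31450, 17^8192 ≡ 33184.
8589 = 8192 + 256 + 128 + 8 + 4 + 1, so 17^8589 ≡ 33184·918·10523·15232·14807·17 ≡ 12342 (mod 34357).
x_0 = 12342.
x_1 = 12342^2 mod 34357 = 20383.

20383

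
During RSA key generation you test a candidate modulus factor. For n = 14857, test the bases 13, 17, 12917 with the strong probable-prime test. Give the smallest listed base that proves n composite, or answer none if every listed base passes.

13

n − 1 = 14856 = 2^3 · 1857, so s = 3 and d = 1857.
Base 13: x_0 = 13^1857 mod 14857 = 9563. x_0 is neither 1 nor 14856, so continue squaring. x_1 = 9563^2 mod 14857 = 6134. x_2 = 6134^2 mod 14857 = 8032. Reached i = s−1 = 2 without hitting −1: 13 is a Miller–Rabin witness and 14857 is composite.
Base 17: x_0 = 17^1857 mod 14857 = 8017. x_0 is neither 1 nor 14856, so continue squaring. x_1 = 8017^2 mod 14857 = 907. x_2 = 907^2 mod 14857 = 5514. Reached i = s−1 = 2 without hitting −1: 17 is a Miller–Rabin witness and 14857 is composite.
Base 12917: x_0 = 12917^1857 mod 14857 = 9743. x_0 is neither 1 nor 14856, so continue squaring. x_1 = 9743^2 mod 14857 = 4676. x_2 = 4676^2 mod 14857 = 10329. Reached i = s−1 = 2 without hitting −1: 12917 is a Miller–Rabin witness and 14857 is composite.
The smallest witness among the given bases is 13.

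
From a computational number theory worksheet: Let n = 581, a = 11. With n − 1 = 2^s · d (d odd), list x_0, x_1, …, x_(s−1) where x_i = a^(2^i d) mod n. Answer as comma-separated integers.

319, 86

n − 1 = 580 = 2^2 · 145, so s = 2 and d = 145.
x_0 = 11^145 mod 581 = 319.
x_1 = 319^2 mod 581 = 86.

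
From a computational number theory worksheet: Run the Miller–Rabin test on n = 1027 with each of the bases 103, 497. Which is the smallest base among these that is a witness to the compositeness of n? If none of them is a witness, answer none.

none

n − 1 = 1026 = 2^1 · 513, so s = 1 and d = 513.
Base 103: x_0 = 103^513 mod 1027 = 1026. x_0 = 1026 ≡ −1, so 103 is not a witness.
Base 497: x_0 = 497^513 mod 1027 = 1. x_0 = 1, so 497 is not a witness.
No listed base is a witness for 1027.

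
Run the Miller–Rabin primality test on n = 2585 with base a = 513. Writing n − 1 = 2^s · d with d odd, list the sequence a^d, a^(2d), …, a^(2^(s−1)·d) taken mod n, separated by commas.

607, 1379, 1666

n − 1 = 2584 = 2^3 · 323, so s = 3 and d = 323.
x_0 = 513^323 mod 2585 = 607.
x_1 = 607^2 mod 2585 = 1379.
x_2 = 1379^2 mod 2585 = 1666.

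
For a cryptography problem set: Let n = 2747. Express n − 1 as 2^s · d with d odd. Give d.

Halving: 2746 → 1373; 1373 is odd.
So 2746 = 2^1 · 1373.

1373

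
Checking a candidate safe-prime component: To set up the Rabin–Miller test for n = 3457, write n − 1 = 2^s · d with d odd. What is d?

27

Halving: 3456 → 1728 → 864 → 432 → 216 → 108 → 54 → 27; 27 is odd.
So 3456 = 2^7 · 27.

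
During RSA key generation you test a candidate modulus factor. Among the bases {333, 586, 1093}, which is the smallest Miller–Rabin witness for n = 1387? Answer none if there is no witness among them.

n − 1 = 1386 = 2^1 · 693, so s = 1 and d = 693.
Base 333: x_0 = 333^693 mod 1387 = 1386. x_0 = 1386 ≡ −1, so 333 is not a witness.
Base 586: x_0 = 586^693 mod 1387 = 1. x_0 = 1, so 586 is not a witness.
Base 1093: x_0 = 1093^693 mod 1387 = 1386. x_0 = 1386 ≡ −1, so 1093 is not a witness.
No listed base is a witness for 1387.

none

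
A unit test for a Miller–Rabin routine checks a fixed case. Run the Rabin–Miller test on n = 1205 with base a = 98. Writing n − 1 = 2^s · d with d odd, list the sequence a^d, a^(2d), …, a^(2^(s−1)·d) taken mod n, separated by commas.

98, 1169

n − 1 = 1204 = 2^2 · 301, so s = 2 and d = 301.
x_0 = 98^301 mod 1205 = 98.
x_1 = 98^2 mod 1205 = 1169.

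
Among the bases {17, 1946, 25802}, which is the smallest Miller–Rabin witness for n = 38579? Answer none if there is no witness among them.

17

n − 1 = 38578 = 2^1 · 19289, so s = 1 and d = 19289.
Base 17: x_0 = 17^19289 mod 38579 = 1286. x_0 ∉ {1, 38578} and s = 1, so 17 is a Miller–Rabin witness and 38579 is composite.
Base 1946: x_0 = 1946^19289 mod 38579 = 13992. x_0 ∉ {1, 38578} and s = 1, so 1946 is a Miller–Rabin witness and 38579 is composite.
Base 25802: x_0 = 25802^19289 mod 38579 = 28516. x_0 ∉ {1, 38578} and s = 1, so 25802 is a Miller–Rabin witness and 38579 is composite.
The smallest witness among the given bases is 17.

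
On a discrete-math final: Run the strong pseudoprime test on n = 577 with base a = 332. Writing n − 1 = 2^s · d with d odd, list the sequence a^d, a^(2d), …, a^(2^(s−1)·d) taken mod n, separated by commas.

n − 1 = 576 = 2^6 · 9, so s = 6 and d = 9.
x_0 = 332^9 mod 577 = 83.
x_1 = 83^2 mod 577 = 542.
x_2 = 542^2 mod 577 = 71.
x_3 = 71^2 mod 577 = 425.
x_4 = 425^2 mod 577 = 24.
x_5 = 24^2 mod 577 = 576.

83, 542, 71, 425, 24, 576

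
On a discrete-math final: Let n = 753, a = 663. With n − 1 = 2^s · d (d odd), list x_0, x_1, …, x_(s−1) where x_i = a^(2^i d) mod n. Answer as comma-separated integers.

n − 1 = 752 = 2^4 · 47, so s = 4 and d = 47.
x_0 = 663^47 mod 753 = 324.
x_1 = 324^2 mod 753 = 309.
x_2 = 309^2 mod 753 = 603.
x_3 = 603^2 mod 753 = 663.

324, 309, 603, 663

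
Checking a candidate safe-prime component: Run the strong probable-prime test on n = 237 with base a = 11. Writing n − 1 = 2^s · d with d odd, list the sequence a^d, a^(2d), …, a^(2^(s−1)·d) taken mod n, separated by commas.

92, 169

n − 1 = 236 = 2^2 · 59, so s = 2 and d = 59.
x_0 = 11^59 mod 237 = 92.
x_1 = 92^2 mod 237 = 169.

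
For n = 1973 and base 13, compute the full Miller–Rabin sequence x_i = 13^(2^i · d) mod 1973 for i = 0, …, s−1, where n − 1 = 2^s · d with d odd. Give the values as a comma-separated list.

1, 1

n − 1 = 1972 = 2^2 · 493, so s = 2 and d = 493.
x_0 = 13^493 mod 1973 = 1.
x_1 = 1^2 mod 1973 = 1.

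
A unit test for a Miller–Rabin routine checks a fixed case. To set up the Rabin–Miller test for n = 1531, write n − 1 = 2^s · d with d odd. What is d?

765

Halving: 1530 → 765; 765 is odd.
So 1530 = 2^1 · 765.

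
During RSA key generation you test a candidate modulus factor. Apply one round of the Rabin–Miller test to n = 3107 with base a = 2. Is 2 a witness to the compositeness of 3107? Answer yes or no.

n − 1 = 3106 = 2^1 · 1553, so s = 1 and d = 1553.
Repeated squaring mod 3107: 2^1 ≡ 2, 2^2 ≡ 4, 2^4 ≡ 16, 2^8 ≡ 256, 2^16 ≡ 289, 2^32 ≡ 2739, 2^64 ≡ 1823, 2^128 ≡ 1946, 2^256 ≡ 2590, 2^512 ≡ 87, 2^1024 ≡ 1355.
1553 = 1024 + 512 + 16 + 1, so 2^1553 ≡ 1355·87·289·2 ≡ 1020 (mod 3107).
x_0 = 2^1553 mod 3107 = 1020.
x_0 ∉ {1, 3106} and s = 1, so 2 is a Miller–Rabin witness and 3107 is composite.

yes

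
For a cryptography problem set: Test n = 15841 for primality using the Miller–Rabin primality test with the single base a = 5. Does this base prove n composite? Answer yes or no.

n − 1 = 15840 = 2^5 · 495, so s = 5 and d = 495.
x_0 = 5^495 mod 15841 = 3380.
x_0 is neither 1 nor 15840, so continue squaring.
x_1 = 3380^2 mod 15841 = 3039.
x_2 = 3039^2 mod 15841 = 218.
x_3 = 218^2 mod 15841 = 1.
x_3 = 1 but x_2 ≠ ±1, a nontrivial square root of 1 — 5 is a witness and 15841 is composite.

yes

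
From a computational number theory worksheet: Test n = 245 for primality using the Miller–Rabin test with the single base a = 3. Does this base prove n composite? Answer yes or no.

yes

n − 1 = 244 = 2^2 · 61, so s = 2 and d = 61.
x_0 = 3^61 mod 245 = 38.
x_0 is neither 1 nor 244, so continue squaring.
x_1 = 38^2 mod 245 = 219.
Reached i = s−1 = 1 without hitting −1: 3 is a Miller–Rabin witness and 245 is composite.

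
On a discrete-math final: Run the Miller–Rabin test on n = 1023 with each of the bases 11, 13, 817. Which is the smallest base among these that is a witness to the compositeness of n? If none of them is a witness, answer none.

n − 1 = 1022 = 2^1 · 511, so s = 1 and d = 511.
Base 11: x_0 = 11^511 mod 1023 = 11. x_0 ∉ {1, 1022} and s = 1, so 11 is a Miller–Rabin witness and 1023 is composite.
Base 13: x_0 = 13^511 mod 1023 = 13. x_0 ∉ {1, 1022} and s = 1, so 13 is a Miller–Rabin witness and 1023 is composite.
Base 817: x_0 = 817^511 mod 1023 = 817. x_0 ∉ {1, 1022} and s = 1, so 817 is a Miller–Rabin witness and 1023 is composite.
The smallest witness among the given bases is 11.

11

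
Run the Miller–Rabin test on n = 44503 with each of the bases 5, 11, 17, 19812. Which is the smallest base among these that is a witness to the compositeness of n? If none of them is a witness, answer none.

n − 1 = 44502 = 2^1 · 22251, so s = 1 and d = 22251.
Base 5: x_0 = 5^22251 mod 44503 = 11485. x_0 ∉ {1, 44502} and s = 1, so 5 is a Miller–Rabin witness and 44503 is composite.
Base 11: x_0 = 11^22251 mod 44503 = 22799. x_0 ∉ {1, 44502} and s = 1, so 11 is a Miller–Rabin witness and 44503 is composite.
Base 17: x_0 = 17^22251 mod 44503 = 17790. x_0 ∉ {1, 44502} and s = 1, so 17 is a Miller–Rabin witness and 44503 is composite.
Base 19812: x_0 = 19812^22251 mod 44503 = 17351. x_0 ∉ {1, 44502} and s = 1, so 19812 is a Miller–Rabin witness and 44503 is composite.
The smallest witness among the given bases is 5.

5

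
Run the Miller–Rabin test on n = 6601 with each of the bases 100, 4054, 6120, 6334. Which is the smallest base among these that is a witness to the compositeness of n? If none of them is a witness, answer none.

4054

n − 1 = 6600 = 2^3 · 825, so s = 3 and d = 825.
Base 100: x_0 = 100^825 mod 6601 = 1. x_0 = 1, so 100 is not a witness.
Base 4054: x_0 = 4054^825 mod 6601 = 2738. x_0 is neither 1 nor 6600, so continue squaring. x_1 = 2738^2 mod 6601 = 4509. x_2 = 4509^2 mod 6601 = 1. x_2 = 1 but x_1 ≠ ±1, a nontrivial square root of 1 — 4054 is a witness and 6601 is composite.
Base 6120: x_0 = 6120^825 mod 6601 = 2416. x_0 is neither 1 nor 6600, so continue squaring. x_1 = 2416^2 mod 6601 = 1772. x_2 = 1772^2 mod 6601 = 4509. Reached i = s−1 = 2 without hitting −1: 6120 is a Miller–Rabin witness and 6601 is composite.
Base 6334: x_0 = 6334^825 mod 6601 = 3681. x_0 is neither 1 nor 6600, so continue squaring. x_1 = 3681^2 mod 6601 = 4509. x_2 = 4509^2 mod 6601 = 1. x_2 = 1 but x_1 ≠ ±1, a nontrivial square root of 1 — 6334 is a witness and 6601 is composite.
The smallest witness among the given bases is 4054.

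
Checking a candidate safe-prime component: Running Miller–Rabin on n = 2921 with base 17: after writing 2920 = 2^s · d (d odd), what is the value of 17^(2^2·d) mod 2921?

915

n − 1 = 2920 = 2^3 · 365, so s = 3 and d = 365.
By repeated squaring, 17^365 ≡ 1137 (mod 2921).
x_0 = 1137.
x_1 = 1137^2 mod 2921 = 1687.
x_2 = 1687^2 mod 2921 = 915.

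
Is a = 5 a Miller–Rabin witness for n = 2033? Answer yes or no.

yes

n − 1 = 2032 = 2^4 · 127, so s = 4 and d = 127.
x_0 = 5^127 mod 2033 = 1449.
x_0 is neither 1 nor 2032, so continue squaring.
x_1 = 1449^2 mod 2033 = 1545.
x_2 = 1545^2 mod 2033 = 283.
x_3 = 283^2 mod 2033 = 802.
Reached i = s−1 = 3 without hitting −1: 5 is a Miller–Rabin witness and 2033 is composite.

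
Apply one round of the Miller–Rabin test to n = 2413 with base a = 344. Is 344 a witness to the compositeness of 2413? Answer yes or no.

no

n − 1 = 2412 = 2^2 · 603, so s = 2 and d = 603.
x_0 = 344^603 mod 2413 = 2412.
x_0 = 2412 ≡ −1, so 344 is not a witness.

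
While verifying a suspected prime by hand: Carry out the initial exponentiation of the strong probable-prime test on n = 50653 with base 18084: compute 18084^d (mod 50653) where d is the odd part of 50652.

n − 1 = 50652 = 2^2 · 12663, so s = 2 and d = 12663.
18084^12663 mod 50653 = 21866.

21866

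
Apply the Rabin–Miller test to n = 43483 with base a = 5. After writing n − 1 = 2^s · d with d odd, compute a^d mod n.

24029

n − 1 = 43482 = 2^1 · 21741, so s = 1 and d = 21741.
5^21741 mod 43483 = 24029.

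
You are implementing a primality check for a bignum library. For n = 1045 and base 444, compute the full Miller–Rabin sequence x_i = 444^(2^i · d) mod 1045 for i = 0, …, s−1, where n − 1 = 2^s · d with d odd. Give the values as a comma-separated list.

609, 951

n − 1 = 1044 = 2^2 · 261, so s = 2 and d = 261.
x_0 = 444^261 mod 1045 = 609.
x_1 = 609^2 mod 1045 = 951.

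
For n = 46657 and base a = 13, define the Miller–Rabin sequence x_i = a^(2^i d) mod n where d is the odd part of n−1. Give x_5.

43069

n − 1 = 46656 = 2^6 · 729, so s = 6 and d = 729.
Repeated squaring mod 46657: 13^1 ≡ 13, 13^2 ≡ 169, 13^4 ≡ 28561, 13^8 ≡ 26390, 13^16 ≡ 29718, 13^32 ≡ 35828, 13^64 ≡ 18200, 13^128 ≡ 21957, 13^256 ≡ 3068, 13^512 ≡ 34567.
729 = 512 + 128 + 64 + 16 + 8 + 1, so 13^729 ≡ 34567·21957·18200·29718·26390·13 ≡ 35230 (mod 46657).
x_0 = 35230.
x_1 = 35230^2 mod 46657 = 30043.
x_2 = 30043^2 mod 46657 = 2184.
x_3 = 2184^2 mod 46657 = 10842.
x_4 = 10842^2 mod 46657 = 19981.
x_5 = 19981^2 mod 46657 = 43069.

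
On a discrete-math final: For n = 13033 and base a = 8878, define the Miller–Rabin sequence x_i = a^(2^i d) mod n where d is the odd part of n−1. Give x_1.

n − 1 = 13032 = 2^3 · 1629, so s = 3 and d = 1629.
x_0 = 8878^1629 mod 13033 = 13032.
x_1 = 13032^2 mod 13033 = 1.

1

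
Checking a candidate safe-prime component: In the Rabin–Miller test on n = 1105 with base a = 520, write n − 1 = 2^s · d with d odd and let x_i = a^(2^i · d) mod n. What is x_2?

650

n − 1 = 1104 = 2^4 · 69, so s = 4 and d = 69.
x_0 = 520^69 mod 1105 = 975.
x_1 = 975^2 mod 1105 = 325.
x_2 = 325^2 mod 1105 = 650.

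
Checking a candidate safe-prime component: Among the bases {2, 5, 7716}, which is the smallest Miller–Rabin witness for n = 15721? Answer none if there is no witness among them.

2

n − 1 = 15720 = 2^3 · 1965, so s = 3 and d = 1965.
Base 2: x_0 = 2^1965 mod 15721 = 11043. x_0 is neither 1 nor 15720, so continue squaring. x_1 = 11043^2 mod 15721 = 52. x_2 = 52^2 mod 15721 = 2704. Reached i = s−1 = 2 without hitting −1: 2 is a Miller–Rabin witness and 15721 is composite.
Base 5: x_0 = 5^1965 mod 15721 = 5789. x_0 is neither 1 nor 15720, so continue squaring. x_1 = 5789^2 mod 15721 = 11070. x_2 = 11070^2 mod 15721 = 15426. Reached i = s−1 = 2 without hitting −1: 5 is a Miller–Rabin witness and 15721 is composite.
Base 7716: x_0 = 7716^1965 mod 15721 = 10522. x_0 is neither 1 nor 15720, so continue squaring. x_1 = 10522^2 mod 15721 = 5202. x_2 = 5202^2 mod 15721 = 4963. Reached i = s−1 = 2 without hitting −1: 7716 is a Miller–Rabin witness and 15721 is composite.
The smallest witness among the given bases is 2.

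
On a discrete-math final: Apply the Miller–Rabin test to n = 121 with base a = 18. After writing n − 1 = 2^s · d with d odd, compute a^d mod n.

n − 1 = 120 = 2^3 · 15, so s = 3 and d = 15.
18^15 mod 121 = 98.

98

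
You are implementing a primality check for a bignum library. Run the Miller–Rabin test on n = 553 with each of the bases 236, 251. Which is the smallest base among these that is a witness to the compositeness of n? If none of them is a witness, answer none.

n − 1 = 552 = 2^3 · 69, so s = 3 and d = 69.
Base 236: x_0 = 236^69 mod 553 = 552. x_0 = 552 ≡ −1, so 236 is not a witness.
Base 251: x_0 = 251^69 mod 553 = 531. x_0 is neither 1 nor 552, so continue squaring. x_1 = 531^2 mod 553 = 484. x_2 = 484^2 mod 553 = 337. Reached i = s−1 = 2 without hitting −1: 251 is a Miller–Rabin witness and 553 is composite.
The smallest witness among the given bases is 251.

251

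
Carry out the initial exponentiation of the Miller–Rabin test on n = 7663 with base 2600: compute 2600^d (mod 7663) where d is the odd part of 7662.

2674

n − 1 = 7662 = 2^1 · 3831, so s = 1 and d = 3831.
Repeated squaring mod 7663: 2600^1 ≡ 2600, 2600^2 ≡ 1234, 2600^4 ≡ 5482, 2600^8 ≡ 5701, 2600^16 ≡ 2618, 2600^32 ≡ 3202, 2600^64 ≡ 7373, 2600^128 ≡ 7470, 2600^256 ≡ 6597, 2600^512 ≡ 2232, 2600^1024 ≡ 874, 2600^2048 ≡ 5239.
3831 = 2048 + 1024 + 512 + 128 + 64 + 32 + 16 + 4 + 2 + 1, so 2600^3831 ≡ 5239·874·2232·7470·7373·3202·2618·5482·1234·2600 ≡ 2674 (mod 7663).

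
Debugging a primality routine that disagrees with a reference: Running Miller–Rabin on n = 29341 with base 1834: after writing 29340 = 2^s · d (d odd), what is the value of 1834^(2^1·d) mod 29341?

1

n − 1 = 29340 = 2^2 · 7335, so s = 2 and d = 7335.
x_0 = 1834^7335 mod 29341 = 22569.
x_1 = 22569^2 mod 29341 = 1.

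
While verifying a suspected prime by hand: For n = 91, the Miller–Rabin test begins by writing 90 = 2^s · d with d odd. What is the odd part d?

45

Halving: 90 → 45; 45 is odd.
So 90 = 2^1 · 45.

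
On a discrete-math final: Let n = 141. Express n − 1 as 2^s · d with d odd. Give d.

35

Halving: 140 → 70 → 35; 35 is odd.
So 140 = 2^2 · 35.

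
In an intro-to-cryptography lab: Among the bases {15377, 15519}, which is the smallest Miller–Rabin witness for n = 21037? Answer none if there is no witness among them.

15519

n − 1 = 21036 = 2^2 · 5259, so s = 2 and d = 5259.
Base 15377: x_0 = 15377^5259 mod 21037 = 4327. x_0 is neither 1 nor 21036, so continue squaring. x_1 = 4327^2 mod 21037 = 21036. x_1 ≡ −1, so 15377 is not a witness.
Base 15519: x_0 = 15519^5259 mod 21037 = 15620. x_0 is neither 1 nor 21036, so continue squaring. x_1 = 15620^2 mod 21037 = 18311. Reached i = s−1 = 1 without hitting −1: 15519 is a Miller–Rabin witness and 21037 is composite.
The smallest witness among the given bases is 15519.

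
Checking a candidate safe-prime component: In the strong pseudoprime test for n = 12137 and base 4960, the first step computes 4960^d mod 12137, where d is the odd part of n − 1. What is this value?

n − 1 = 12136 = 2^3 · 1517, so s = 3 and d = 1517.
4960^1517 mod 12137 = 6432.

6432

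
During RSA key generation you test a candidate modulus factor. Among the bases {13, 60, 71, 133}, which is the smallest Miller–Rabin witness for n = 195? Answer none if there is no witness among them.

n − 1 = 194 = 2^1 · 97, so s = 1 and d = 97.
Base 13: x_0 = 13^97 mod 195 = 13. x_0 ∉ {1, 194} and s = 1, so 13 is a Miller–Rabin witness and 195 is composite.
Base 60: x_0 = 60^97 mod 195 = 60. x_0 ∉ {1, 194} and s = 1, so 60 is a Miller–Rabin witness and 195 is composite.
Base 71: x_0 = 71^97 mod 195 = 71. x_0 ∉ {1, 194} and s = 1, so 71 is a Miller–Rabin witness and 195 is composite.
Base 133: x_0 = 133^97 mod 195 = 133. x_0 ∉ {1, 194} and s = 1, so 133 is a Miller–Rabin witness and 195 is composite.
The smallest witness among the given bases is 13.

13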